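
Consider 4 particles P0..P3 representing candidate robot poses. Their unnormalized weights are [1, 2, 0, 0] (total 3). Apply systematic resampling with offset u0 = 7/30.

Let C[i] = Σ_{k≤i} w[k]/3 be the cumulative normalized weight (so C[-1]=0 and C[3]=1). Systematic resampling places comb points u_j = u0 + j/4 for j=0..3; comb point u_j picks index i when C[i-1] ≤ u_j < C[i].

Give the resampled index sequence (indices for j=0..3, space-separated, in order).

C = [1/3, 1, 1, 1]
j=0: u_0=7/30 ∈ [0, 1/3) → index 0
j=1: u_1=29/60 ∈ [1/3, 1) → index 1
j=2: u_2=11/15 ∈ [1/3, 1) → index 1
j=3: u_3=59/60 ∈ [1/3, 1) → index 1

0 1 1 1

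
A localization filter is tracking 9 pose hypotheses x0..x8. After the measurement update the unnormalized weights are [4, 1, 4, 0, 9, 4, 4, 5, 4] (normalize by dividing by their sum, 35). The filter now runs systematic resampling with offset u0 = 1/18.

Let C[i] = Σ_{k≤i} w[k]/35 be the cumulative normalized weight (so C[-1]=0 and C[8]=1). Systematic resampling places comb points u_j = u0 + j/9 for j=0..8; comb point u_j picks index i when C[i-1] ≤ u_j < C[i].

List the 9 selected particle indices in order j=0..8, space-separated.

C = [4/35, 1/7, 9/35, 9/35, 18/35, 22/35, 26/35, 31/35, 1]
j=0: u_0=1/18 ∈ [0, 4/35) → index 0
j=1: u_1=1/6 ∈ [1/7, 9/35) → index 2
j=2: u_2=5/18 ∈ [9/35, 18/35) → index 4
j=3: u_3=7/18 ∈ [9/35, 18/35) → index 4
j=4: u_4=1/2 ∈ [9/35, 18/35) → index 4
j=5: u_5=11/18 ∈ [18/35, 22/35) → index 5
j=6: u_6=13/18 ∈ [22/35, 26/35) → index 6
j=7: u_7=5/6 ∈ [26/35, 31/35) → index 7
j=8: u_8=17/18 ∈ [31/35, 1) → index 8

0 2 4 4 4 5 6 7 8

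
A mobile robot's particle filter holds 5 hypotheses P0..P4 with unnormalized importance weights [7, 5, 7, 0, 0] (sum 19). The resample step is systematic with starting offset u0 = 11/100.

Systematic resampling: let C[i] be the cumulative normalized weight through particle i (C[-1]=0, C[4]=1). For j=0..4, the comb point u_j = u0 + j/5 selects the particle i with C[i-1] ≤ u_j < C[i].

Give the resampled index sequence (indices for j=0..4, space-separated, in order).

C = [7/19, 12/19, 1, 1, 1]
j=0: u_0=11/100 ∈ [0, 7/19) → index 0
j=1: u_1=31/100 ∈ [0, 7/19) → index 0
j=2: u_2=51/100 ∈ [7/19, 12/19) → index 1
j=3: u_3=71/100 ∈ [12/19, 1) → index 2
j=4: u_4=91/100 ∈ [12/19, 1) → index 2

0 0 1 2 2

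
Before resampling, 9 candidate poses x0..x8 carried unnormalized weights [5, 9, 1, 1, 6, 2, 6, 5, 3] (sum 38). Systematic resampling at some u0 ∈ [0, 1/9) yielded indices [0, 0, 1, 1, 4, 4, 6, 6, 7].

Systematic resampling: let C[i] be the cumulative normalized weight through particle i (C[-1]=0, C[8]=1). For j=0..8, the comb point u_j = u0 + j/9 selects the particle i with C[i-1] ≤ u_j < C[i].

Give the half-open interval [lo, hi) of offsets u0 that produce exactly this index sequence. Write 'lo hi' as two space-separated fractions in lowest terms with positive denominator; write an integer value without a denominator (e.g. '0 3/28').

0 2/171

C = [5/38, 7/19, 15/38, 8/19, 11/19, 12/19, 15/19, 35/38, 1]
j=0 picked index 0: u0 ∈ [0, 5/38)
j=1 picked index 0: u0 ∈ [-1/9, 7/342)
j=2 picked index 1: u0 ∈ [-31/342, 25/171)
j=3 picked index 1: u0 ∈ [-23/114, 2/57)
j=4 picked index 4: u0 ∈ [-4/171, 23/171)
j=5 picked index 4: u0 ∈ [-23/171, 4/171)
j=6 picked index 6: u0 ∈ [-2/57, 7/57)
j=7 picked index 6: u0 ∈ [-25/171, 2/171)
j=8 picked index 7: u0 ∈ [-17/171, 11/342)
intersection: [0, 2/171)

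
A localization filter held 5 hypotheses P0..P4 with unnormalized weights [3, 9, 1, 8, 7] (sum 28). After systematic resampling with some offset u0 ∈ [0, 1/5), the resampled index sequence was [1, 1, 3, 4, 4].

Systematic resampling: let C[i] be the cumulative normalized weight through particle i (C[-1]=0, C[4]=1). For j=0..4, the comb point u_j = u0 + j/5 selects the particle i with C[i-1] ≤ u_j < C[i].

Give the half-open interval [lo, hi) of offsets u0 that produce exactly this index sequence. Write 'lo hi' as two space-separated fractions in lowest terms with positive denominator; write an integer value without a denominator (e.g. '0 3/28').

C = [3/28, 3/7, 13/28, 3/4, 1]
j=0 picked index 1: u0 ∈ [3/28, 3/7)
j=1 picked index 1: u0 ∈ [-13/140, 8/35)
j=2 picked index 3: u0 ∈ [9/140, 7/20)
j=3 picked index 4: u0 ∈ [3/20, 2/5)
j=4 picked index 4: u0 ∈ [-1/20, 1/5)
intersection: [3/20, 1/5)

3/20 1/5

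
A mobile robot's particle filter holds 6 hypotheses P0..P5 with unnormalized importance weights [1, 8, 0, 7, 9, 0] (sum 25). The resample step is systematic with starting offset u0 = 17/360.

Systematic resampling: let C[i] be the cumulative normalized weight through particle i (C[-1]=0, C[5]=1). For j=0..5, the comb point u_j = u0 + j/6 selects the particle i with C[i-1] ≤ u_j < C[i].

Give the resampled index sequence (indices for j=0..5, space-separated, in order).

C = [1/25, 9/25, 9/25, 16/25, 1, 1]
j=0: u_0=17/360 ∈ [1/25, 9/25) → index 1
j=1: u_1=77/360 ∈ [1/25, 9/25) → index 1
j=2: u_2=137/360 ∈ [9/25, 16/25) → index 3
j=3: u_3=197/360 ∈ [9/25, 16/25) → index 3
j=4: u_4=257/360 ∈ [16/25, 1) → index 4
j=5: u_5=317/360 ∈ [16/25, 1) → index 4

1 1 3 3 4 4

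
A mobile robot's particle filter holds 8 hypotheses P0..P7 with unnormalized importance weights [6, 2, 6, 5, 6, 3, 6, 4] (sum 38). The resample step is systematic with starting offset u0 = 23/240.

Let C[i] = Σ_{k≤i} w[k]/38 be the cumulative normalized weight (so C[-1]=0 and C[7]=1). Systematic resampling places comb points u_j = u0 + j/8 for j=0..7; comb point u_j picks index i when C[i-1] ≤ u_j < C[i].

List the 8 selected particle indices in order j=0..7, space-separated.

0 2 2 3 4 5 6 7

C = [3/19, 4/19, 7/19, 1/2, 25/38, 14/19, 17/19, 1]
j=0: u_0=23/240 ∈ [0, 3/19) → index 0
j=1: u_1=53/240 ∈ [4/19, 7/19) → index 2
j=2: u_2=83/240 ∈ [4/19, 7/19) → index 2
j=3: u_3=113/240 ∈ [7/19, 1/2) → index 3
j=4: u_4=143/240 ∈ [1/2, 25/38) → index 4
j=5: u_5=173/240 ∈ [25/38, 14/19) → index 5
j=6: u_6=203/240 ∈ [14/19, 17/19) → index 6
j=7: u_7=233/240 ∈ [17/19, 1) → index 7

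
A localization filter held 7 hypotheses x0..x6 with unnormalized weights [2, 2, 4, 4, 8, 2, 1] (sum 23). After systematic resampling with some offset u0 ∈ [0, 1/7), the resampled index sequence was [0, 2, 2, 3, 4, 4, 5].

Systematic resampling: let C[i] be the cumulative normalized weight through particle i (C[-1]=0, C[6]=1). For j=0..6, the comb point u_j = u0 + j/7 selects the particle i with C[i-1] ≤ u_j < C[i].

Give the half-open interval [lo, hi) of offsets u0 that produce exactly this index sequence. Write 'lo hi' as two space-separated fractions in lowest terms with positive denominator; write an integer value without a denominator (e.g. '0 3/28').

C = [2/23, 4/23, 8/23, 12/23, 20/23, 22/23, 1]
j=0 picked index 0: u0 ∈ [0, 2/23)
j=1 picked index 2: u0 ∈ [5/161, 33/161)
j=2 picked index 2: u0 ∈ [-18/161, 10/161)
j=3 picked index 3: u0 ∈ [-13/161, 15/161)
j=4 picked index 4: u0 ∈ [-8/161, 48/161)
j=5 picked index 4: u0 ∈ [-31/161, 25/161)
j=6 picked index 5: u0 ∈ [2/161, 16/161)
intersection: [5/161, 10/161)

5/161 10/161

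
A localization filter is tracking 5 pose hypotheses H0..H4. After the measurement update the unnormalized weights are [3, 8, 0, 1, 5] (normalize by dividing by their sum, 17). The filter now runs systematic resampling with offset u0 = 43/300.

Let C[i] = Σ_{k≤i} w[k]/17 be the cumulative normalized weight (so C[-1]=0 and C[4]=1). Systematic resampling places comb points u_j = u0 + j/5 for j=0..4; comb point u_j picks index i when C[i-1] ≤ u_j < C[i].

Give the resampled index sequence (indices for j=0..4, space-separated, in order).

C = [3/17, 11/17, 11/17, 12/17, 1]
j=0: u_0=43/300 ∈ [0, 3/17) → index 0
j=1: u_1=103/300 ∈ [3/17, 11/17) → index 1
j=2: u_2=163/300 ∈ [3/17, 11/17) → index 1
j=3: u_3=223/300 ∈ [12/17, 1) → index 4
j=4: u_4=283/300 ∈ [12/17, 1) → index 4

0 1 1 4 4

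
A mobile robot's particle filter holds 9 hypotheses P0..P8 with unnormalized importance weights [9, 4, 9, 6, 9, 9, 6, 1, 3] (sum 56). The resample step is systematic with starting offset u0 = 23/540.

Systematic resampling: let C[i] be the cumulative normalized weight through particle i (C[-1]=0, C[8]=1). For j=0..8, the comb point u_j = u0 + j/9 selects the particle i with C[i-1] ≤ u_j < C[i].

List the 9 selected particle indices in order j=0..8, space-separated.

C = [9/56, 13/56, 11/28, 1/2, 37/56, 23/28, 13/14, 53/56, 1]
j=0: u_0=23/540 ∈ [0, 9/56) → index 0
j=1: u_1=83/540 ∈ [0, 9/56) → index 0
j=2: u_2=143/540 ∈ [13/56, 11/28) → index 2
j=3: u_3=203/540 ∈ [13/56, 11/28) → index 2
j=4: u_4=263/540 ∈ [11/28, 1/2) → index 3
j=5: u_5=323/540 ∈ [1/2, 37/56) → index 4
j=6: u_6=383/540 ∈ [37/56, 23/28) → index 5
j=7: u_7=443/540 ∈ [37/56, 23/28) → index 5
j=8: u_8=503/540 ∈ [13/14, 53/56) → index 7

0 0 2 2 3 4 5 5 7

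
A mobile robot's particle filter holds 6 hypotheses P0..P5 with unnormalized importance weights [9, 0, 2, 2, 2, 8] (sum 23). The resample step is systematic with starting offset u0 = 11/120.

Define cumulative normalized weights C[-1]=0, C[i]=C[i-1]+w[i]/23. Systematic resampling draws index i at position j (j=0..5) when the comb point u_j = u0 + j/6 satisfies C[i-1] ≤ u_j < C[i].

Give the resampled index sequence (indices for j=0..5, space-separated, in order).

0 0 2 4 5 5

C = [9/23, 9/23, 11/23, 13/23, 15/23, 1]
j=0: u_0=11/120 ∈ [0, 9/23) → index 0
j=1: u_1=31/120 ∈ [0, 9/23) → index 0
j=2: u_2=17/40 ∈ [9/23, 11/23) → index 2
j=3: u_3=71/120 ∈ [13/23, 15/23) → index 4
j=4: u_4=91/120 ∈ [15/23, 1) → index 5
j=5: u_5=37/40 ∈ [15/23, 1) → index 5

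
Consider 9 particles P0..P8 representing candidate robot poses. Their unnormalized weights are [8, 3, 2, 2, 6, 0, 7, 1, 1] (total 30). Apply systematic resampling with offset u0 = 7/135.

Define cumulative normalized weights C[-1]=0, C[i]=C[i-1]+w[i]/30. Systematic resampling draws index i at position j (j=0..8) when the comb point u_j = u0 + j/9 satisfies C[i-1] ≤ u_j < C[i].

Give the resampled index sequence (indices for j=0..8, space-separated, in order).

C = [4/15, 11/30, 13/30, 1/2, 7/10, 7/10, 14/15, 29/30, 1]
j=0: u_0=7/135 ∈ [0, 4/15) → index 0
j=1: u_1=22/135 ∈ [0, 4/15) → index 0
j=2: u_2=37/135 ∈ [4/15, 11/30) → index 1
j=3: u_3=52/135 ∈ [11/30, 13/30) → index 2
j=4: u_4=67/135 ∈ [13/30, 1/2) → index 3
j=5: u_5=82/135 ∈ [1/2, 7/10) → index 4
j=6: u_6=97/135 ∈ [7/10, 14/15) → index 6
j=7: u_7=112/135 ∈ [7/10, 14/15) → index 6
j=8: u_8=127/135 ∈ [14/15, 29/30) → index 7

0 0 1 2 3 4 6 6 7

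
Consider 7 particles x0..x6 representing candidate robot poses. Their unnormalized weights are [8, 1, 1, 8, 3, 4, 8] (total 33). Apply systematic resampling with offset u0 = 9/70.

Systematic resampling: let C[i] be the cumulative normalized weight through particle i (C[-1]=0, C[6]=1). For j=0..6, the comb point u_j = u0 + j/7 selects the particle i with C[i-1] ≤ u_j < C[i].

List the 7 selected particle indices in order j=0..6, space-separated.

C = [8/33, 3/11, 10/33, 6/11, 7/11, 25/33, 1]
j=0: u_0=9/70 ∈ [0, 8/33) → index 0
j=1: u_1=19/70 ∈ [8/33, 3/11) → index 1
j=2: u_2=29/70 ∈ [10/33, 6/11) → index 3
j=3: u_3=39/70 ∈ [6/11, 7/11) → index 4
j=4: u_4=7/10 ∈ [7/11, 25/33) → index 5
j=5: u_5=59/70 ∈ [25/33, 1) → index 6
j=6: u_6=69/70 ∈ [25/33, 1) → index 6

0 1 3 4 5 6 6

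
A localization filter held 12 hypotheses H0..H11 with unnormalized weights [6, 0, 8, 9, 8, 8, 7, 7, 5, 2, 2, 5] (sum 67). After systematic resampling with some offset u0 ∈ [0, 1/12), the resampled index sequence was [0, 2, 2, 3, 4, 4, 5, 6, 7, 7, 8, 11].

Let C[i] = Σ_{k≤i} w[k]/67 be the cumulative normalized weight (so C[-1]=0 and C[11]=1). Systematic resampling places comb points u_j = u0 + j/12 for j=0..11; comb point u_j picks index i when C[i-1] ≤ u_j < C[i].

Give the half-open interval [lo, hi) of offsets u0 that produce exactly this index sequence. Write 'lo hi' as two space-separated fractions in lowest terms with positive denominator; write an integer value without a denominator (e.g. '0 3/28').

C = [6/67, 6/67, 14/67, 23/67, 31/67, 39/67, 46/67, 53/67, 58/67, 60/67, 62/67, 1]
j=0 picked index 0: u0 ∈ [0, 6/67)
j=1 picked index 2: u0 ∈ [5/804, 101/804)
j=2 picked index 2: u0 ∈ [-31/402, 17/402)
j=3 picked index 3: u0 ∈ [-11/268, 25/268)
j=4 picked index 4: u0 ∈ [2/201, 26/201)
j=5 picked index 4: u0 ∈ [-59/804, 37/804)
j=6 picked index 5: u0 ∈ [-5/134, 11/134)
j=7 picked index 6: u0 ∈ [-1/804, 83/804)
j=8 picked index 7: u0 ∈ [4/201, 25/201)
j=9 picked index 7: u0 ∈ [-17/268, 11/268)
j=10 picked index 8: u0 ∈ [-17/402, 13/402)
j=11 picked index 11: u0 ∈ [7/804, 1/12)
intersection: [4/201, 13/402)

4/201 13/402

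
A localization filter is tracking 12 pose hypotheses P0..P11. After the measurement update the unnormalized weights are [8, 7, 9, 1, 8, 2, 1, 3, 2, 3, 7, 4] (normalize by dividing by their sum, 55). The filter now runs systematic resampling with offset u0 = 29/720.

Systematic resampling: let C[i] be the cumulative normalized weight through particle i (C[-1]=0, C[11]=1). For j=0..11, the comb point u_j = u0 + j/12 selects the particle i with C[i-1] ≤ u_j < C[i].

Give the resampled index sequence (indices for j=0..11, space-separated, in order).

0 0 1 2 2 4 4 5 7 9 10 11

C = [8/55, 3/11, 24/55, 5/11, 3/5, 7/11, 36/55, 39/55, 41/55, 4/5, 51/55, 1]
j=0: u_0=29/720 ∈ [0, 8/55) → index 0
j=1: u_1=89/720 ∈ [0, 8/55) → index 0
j=2: u_2=149/720 ∈ [8/55, 3/11) → index 1
j=3: u_3=209/720 ∈ [3/11, 24/55) → index 2
j=4: u_4=269/720 ∈ [3/11, 24/55) → index 2
j=5: u_5=329/720 ∈ [5/11, 3/5) → index 4
j=6: u_6=389/720 ∈ [5/11, 3/5) → index 4
j=7: u_7=449/720 ∈ [3/5, 7/11) → index 5
j=8: u_8=509/720 ∈ [36/55, 39/55) → index 7
j=9: u_9=569/720 ∈ [41/55, 4/5) → index 9
j=10: u_10=629/720 ∈ [4/5, 51/55) → index 10
j=11: u_11=689/720 ∈ [51/55, 1) → index 11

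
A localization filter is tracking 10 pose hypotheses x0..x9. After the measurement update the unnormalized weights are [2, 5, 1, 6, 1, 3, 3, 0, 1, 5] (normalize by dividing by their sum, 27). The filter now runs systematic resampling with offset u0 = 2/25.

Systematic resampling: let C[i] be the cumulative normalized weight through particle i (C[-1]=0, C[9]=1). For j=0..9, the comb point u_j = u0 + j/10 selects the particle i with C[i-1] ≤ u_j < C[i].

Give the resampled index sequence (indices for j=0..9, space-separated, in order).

1 1 2 3 3 5 6 8 9 9

C = [2/27, 7/27, 8/27, 14/27, 5/9, 2/3, 7/9, 7/9, 22/27, 1]
j=0: u_0=2/25 ∈ [2/27, 7/27) → index 1
j=1: u_1=9/50 ∈ [2/27, 7/27) → index 1
j=2: u_2=7/25 ∈ [7/27, 8/27) → index 2
j=3: u_3=19/50 ∈ [8/27, 14/27) → index 3
j=4: u_4=12/25 ∈ [8/27, 14/27) → index 3
j=5: u_5=29/50 ∈ [5/9, 2/3) → index 5
j=6: u_6=17/25 ∈ [2/3, 7/9) → index 6
j=7: u_7=39/50 ∈ [7/9, 22/27) → index 8
j=8: u_8=22/25 ∈ [22/27, 1) → index 9
j=9: u_9=49/50 ∈ [22/27, 1) → index 9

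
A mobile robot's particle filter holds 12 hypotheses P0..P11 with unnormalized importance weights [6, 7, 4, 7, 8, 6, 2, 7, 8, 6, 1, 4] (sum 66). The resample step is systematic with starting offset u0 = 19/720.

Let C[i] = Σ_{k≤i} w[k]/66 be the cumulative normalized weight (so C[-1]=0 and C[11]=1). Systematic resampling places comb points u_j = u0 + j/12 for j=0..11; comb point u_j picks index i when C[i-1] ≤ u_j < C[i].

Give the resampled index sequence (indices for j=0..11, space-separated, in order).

C = [1/11, 13/66, 17/66, 4/11, 16/33, 19/33, 20/33, 47/66, 5/6, 61/66, 31/33, 1]
j=0: u_0=19/720 ∈ [0, 1/11) → index 0
j=1: u_1=79/720 ∈ [1/11, 13/66) → index 1
j=2: u_2=139/720 ∈ [1/11, 13/66) → index 1
j=3: u_3=199/720 ∈ [17/66, 4/11) → index 3
j=4: u_4=259/720 ∈ [17/66, 4/11) → index 3
j=5: u_5=319/720 ∈ [4/11, 16/33) → index 4
j=6: u_6=379/720 ∈ [16/33, 19/33) → index 5
j=7: u_7=439/720 ∈ [20/33, 47/66) → index 7
j=8: u_8=499/720 ∈ [20/33, 47/66) → index 7
j=9: u_9=559/720 ∈ [47/66, 5/6) → index 8
j=10: u_10=619/720 ∈ [5/6, 61/66) → index 9
j=11: u_11=679/720 ∈ [31/33, 1) → index 11

0 1 1 3 3 4 5 7 7 8 9 11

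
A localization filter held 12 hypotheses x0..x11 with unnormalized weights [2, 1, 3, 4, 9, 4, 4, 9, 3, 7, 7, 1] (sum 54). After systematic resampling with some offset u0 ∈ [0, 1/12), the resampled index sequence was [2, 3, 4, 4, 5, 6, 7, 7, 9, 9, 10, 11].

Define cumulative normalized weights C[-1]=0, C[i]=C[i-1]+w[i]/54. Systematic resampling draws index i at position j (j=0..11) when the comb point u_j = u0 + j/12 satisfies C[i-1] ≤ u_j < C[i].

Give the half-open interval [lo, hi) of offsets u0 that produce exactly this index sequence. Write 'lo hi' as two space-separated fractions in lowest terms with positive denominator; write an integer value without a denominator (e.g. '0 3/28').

C = [1/27, 1/18, 1/9, 5/27, 19/54, 23/54, 1/2, 2/3, 13/18, 23/27, 53/54, 1]
j=0 picked index 2: u0 ∈ [1/18, 1/9)
j=1 picked index 3: u0 ∈ [1/36, 11/108)
j=2 picked index 4: u0 ∈ [1/54, 5/27)
j=3 picked index 4: u0 ∈ [-7/108, 11/108)
j=4 picked index 5: u0 ∈ [1/54, 5/54)
j=5 picked index 6: u0 ∈ [1/108, 1/12)
j=6 picked index 7: u0 ∈ [0, 1/6)
j=7 picked index 7: u0 ∈ [-1/12, 1/12)
j=8 picked index 9: u0 ∈ [1/18, 5/27)
j=9 picked index 9: u0 ∈ [-1/36, 11/108)
j=10 picked index 10: u0 ∈ [1/54, 4/27)
j=11 picked index 11: u0 ∈ [7/108, 1/12)
intersection: [7/108, 1/12)

7/108 1/12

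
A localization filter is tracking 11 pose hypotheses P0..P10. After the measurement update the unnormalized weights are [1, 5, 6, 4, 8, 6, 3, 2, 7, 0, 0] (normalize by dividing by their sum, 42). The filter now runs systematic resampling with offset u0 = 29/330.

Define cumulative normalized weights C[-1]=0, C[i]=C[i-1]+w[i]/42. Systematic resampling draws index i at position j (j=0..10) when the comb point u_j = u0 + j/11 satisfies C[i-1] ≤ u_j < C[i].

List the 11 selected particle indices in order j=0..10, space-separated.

C = [1/42, 1/7, 2/7, 8/21, 4/7, 5/7, 11/14, 5/6, 1, 1, 1]
j=0: u_0=29/330 ∈ [1/42, 1/7) → index 1
j=1: u_1=59/330 ∈ [1/7, 2/7) → index 2
j=2: u_2=89/330 ∈ [1/7, 2/7) → index 2
j=3: u_3=119/330 ∈ [2/7, 8/21) → index 3
j=4: u_4=149/330 ∈ [8/21, 4/7) → index 4
j=5: u_5=179/330 ∈ [8/21, 4/7) → index 4
j=6: u_6=19/30 ∈ [4/7, 5/7) → index 5
j=7: u_7=239/330 ∈ [5/7, 11/14) → index 6
j=8: u_8=269/330 ∈ [11/14, 5/6) → index 7
j=9: u_9=299/330 ∈ [5/6, 1) → index 8
j=10: u_10=329/330 ∈ [5/6, 1) → index 8

1 2 2 3 4 4 5 6 7 8 8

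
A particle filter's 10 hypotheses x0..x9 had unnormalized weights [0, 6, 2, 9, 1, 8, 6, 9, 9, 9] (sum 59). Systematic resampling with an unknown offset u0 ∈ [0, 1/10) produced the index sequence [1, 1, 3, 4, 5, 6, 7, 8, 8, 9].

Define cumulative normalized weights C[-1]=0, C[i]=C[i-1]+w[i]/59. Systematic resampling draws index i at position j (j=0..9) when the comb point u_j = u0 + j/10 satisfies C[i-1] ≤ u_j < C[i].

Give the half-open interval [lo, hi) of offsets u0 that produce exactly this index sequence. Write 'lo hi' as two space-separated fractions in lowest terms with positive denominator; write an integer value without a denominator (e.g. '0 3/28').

C = [0, 6/59, 8/59, 17/59, 18/59, 26/59, 32/59, 41/59, 50/59, 1]
j=0 picked index 1: u0 ∈ [0, 6/59)
j=1 picked index 1: u0 ∈ [-1/10, 1/590)
j=2 picked index 3: u0 ∈ [-19/295, 26/295)
j=3 picked index 4: u0 ∈ [-7/590, 3/590)
j=4 picked index 5: u0 ∈ [-28/295, 12/295)
j=5 picked index 6: u0 ∈ [-7/118, 5/118)
j=6 picked index 7: u0 ∈ [-17/295, 28/295)
j=7 picked index 8: u0 ∈ [-3/590, 87/590)
j=8 picked index 8: u0 ∈ [-31/295, 14/295)
j=9 picked index 9: u0 ∈ [-31/590, 1/10)
intersection: [0, 1/590)

0 1/590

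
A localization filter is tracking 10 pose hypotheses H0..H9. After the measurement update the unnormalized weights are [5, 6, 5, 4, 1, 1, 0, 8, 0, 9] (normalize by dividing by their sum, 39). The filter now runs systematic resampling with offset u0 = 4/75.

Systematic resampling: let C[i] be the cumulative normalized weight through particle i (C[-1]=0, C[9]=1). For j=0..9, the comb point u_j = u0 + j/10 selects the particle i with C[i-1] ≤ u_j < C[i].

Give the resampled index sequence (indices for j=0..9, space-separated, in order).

0 1 1 2 3 5 7 7 9 9

C = [5/39, 11/39, 16/39, 20/39, 7/13, 22/39, 22/39, 10/13, 10/13, 1]
j=0: u_0=4/75 ∈ [0, 5/39) → index 0
j=1: u_1=23/150 ∈ [5/39, 11/39) → index 1
j=2: u_2=19/75 ∈ [5/39, 11/39) → index 1
j=3: u_3=53/150 ∈ [11/39, 16/39) → index 2
j=4: u_4=34/75 ∈ [16/39, 20/39) → index 3
j=5: u_5=83/150 ∈ [7/13, 22/39) → index 5
j=6: u_6=49/75 ∈ [22/39, 10/13) → index 7
j=7: u_7=113/150 ∈ [22/39, 10/13) → index 7
j=8: u_8=64/75 ∈ [10/13, 1) → index 9
j=9: u_9=143/150 ∈ [10/13, 1) → index 9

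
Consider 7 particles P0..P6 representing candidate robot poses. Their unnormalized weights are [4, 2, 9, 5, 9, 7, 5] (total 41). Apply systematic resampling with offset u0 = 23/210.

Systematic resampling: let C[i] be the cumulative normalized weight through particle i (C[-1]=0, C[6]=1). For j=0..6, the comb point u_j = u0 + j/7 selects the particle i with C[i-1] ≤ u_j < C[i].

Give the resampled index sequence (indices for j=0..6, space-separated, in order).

C = [4/41, 6/41, 15/41, 20/41, 29/41, 36/41, 1]
j=0: u_0=23/210 ∈ [4/41, 6/41) → index 1
j=1: u_1=53/210 ∈ [6/41, 15/41) → index 2
j=2: u_2=83/210 ∈ [15/41, 20/41) → index 3
j=3: u_3=113/210 ∈ [20/41, 29/41) → index 4
j=4: u_4=143/210 ∈ [20/41, 29/41) → index 4
j=5: u_5=173/210 ∈ [29/41, 36/41) → index 5
j=6: u_6=29/30 ∈ [36/41, 1) → index 6

1 2 3 4 4 5 6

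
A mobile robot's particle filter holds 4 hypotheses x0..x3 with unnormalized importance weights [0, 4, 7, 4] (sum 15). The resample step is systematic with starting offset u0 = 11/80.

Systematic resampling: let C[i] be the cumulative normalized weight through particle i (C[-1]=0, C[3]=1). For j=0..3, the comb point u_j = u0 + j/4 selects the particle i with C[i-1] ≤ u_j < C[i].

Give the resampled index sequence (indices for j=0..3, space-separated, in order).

1 2 2 3

C = [0, 4/15, 11/15, 1]
j=0: u_0=11/80 ∈ [0, 4/15) → index 1
j=1: u_1=31/80 ∈ [4/15, 11/15) → index 2
j=2: u_2=51/80 ∈ [4/15, 11/15) → index 2
j=3: u_3=71/80 ∈ [11/15, 1) → index 3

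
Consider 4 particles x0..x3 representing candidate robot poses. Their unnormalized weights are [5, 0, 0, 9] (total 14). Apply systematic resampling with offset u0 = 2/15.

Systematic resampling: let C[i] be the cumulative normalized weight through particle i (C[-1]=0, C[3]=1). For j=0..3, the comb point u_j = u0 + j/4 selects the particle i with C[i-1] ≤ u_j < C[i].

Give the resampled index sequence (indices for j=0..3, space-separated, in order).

C = [5/14, 5/14, 5/14, 1]
j=0: u_0=2/15 ∈ [0, 5/14) → index 0
j=1: u_1=23/60 ∈ [5/14, 1) → index 3
j=2: u_2=19/30 ∈ [5/14, 1) → index 3
j=3: u_3=53/60 ∈ [5/14, 1) → index 3

0 3 3 3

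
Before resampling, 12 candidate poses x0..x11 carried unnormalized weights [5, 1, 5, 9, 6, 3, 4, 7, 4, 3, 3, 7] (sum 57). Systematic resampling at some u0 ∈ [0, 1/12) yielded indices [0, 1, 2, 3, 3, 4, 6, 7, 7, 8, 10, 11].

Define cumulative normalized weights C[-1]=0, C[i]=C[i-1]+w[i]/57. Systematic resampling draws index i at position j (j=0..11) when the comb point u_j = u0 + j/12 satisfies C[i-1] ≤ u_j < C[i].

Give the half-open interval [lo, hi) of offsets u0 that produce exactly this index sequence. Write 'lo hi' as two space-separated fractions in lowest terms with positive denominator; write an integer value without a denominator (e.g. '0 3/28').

1/114 1/57

C = [5/57, 2/19, 11/57, 20/57, 26/57, 29/57, 11/19, 40/57, 44/57, 47/57, 50/57, 1]
j=0 picked index 0: u0 ∈ [0, 5/57)
j=1 picked index 1: u0 ∈ [1/228, 5/228)
j=2 picked index 2: u0 ∈ [-7/114, 1/38)
j=3 picked index 3: u0 ∈ [-13/228, 23/228)
j=4 picked index 3: u0 ∈ [-8/57, 1/57)
j=5 picked index 4: u0 ∈ [-5/76, 3/76)
j=6 picked index 6: u0 ∈ [1/114, 3/38)
j=7 picked index 7: u0 ∈ [-1/228, 9/76)
j=8 picked index 7: u0 ∈ [-5/57, 2/57)
j=9 picked index 8: u0 ∈ [-11/228, 5/228)
j=10 picked index 10: u0 ∈ [-1/114, 5/114)
j=11 picked index 11: u0 ∈ [-3/76, 1/12)
intersection: [1/114, 1/57)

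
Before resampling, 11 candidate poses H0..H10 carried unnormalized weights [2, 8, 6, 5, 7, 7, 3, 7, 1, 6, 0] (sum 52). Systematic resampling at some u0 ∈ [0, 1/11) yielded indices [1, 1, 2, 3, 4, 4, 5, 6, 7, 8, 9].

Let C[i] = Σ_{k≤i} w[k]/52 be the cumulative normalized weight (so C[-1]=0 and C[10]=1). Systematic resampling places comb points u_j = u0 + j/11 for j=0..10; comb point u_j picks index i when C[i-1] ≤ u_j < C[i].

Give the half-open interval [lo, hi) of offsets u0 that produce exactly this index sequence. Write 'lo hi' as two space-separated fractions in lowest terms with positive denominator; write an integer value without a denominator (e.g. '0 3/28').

C = [1/26, 5/26, 4/13, 21/52, 7/13, 35/52, 19/26, 45/52, 23/26, 1, 1]
j=0 picked index 1: u0 ∈ [1/26, 5/26)
j=1 picked index 1: u0 ∈ [-15/286, 29/286)
j=2 picked index 2: u0 ∈ [3/286, 18/143)
j=3 picked index 3: u0 ∈ [5/143, 75/572)
j=4 picked index 4: u0 ∈ [23/572, 25/143)
j=5 picked index 4: u0 ∈ [-29/572, 12/143)
j=6 picked index 5: u0 ∈ [-1/143, 73/572)
j=7 picked index 6: u0 ∈ [21/572, 27/286)
j=8 picked index 7: u0 ∈ [1/286, 79/572)
j=9 picked index 8: u0 ∈ [27/572, 19/286)
j=10 picked index 9: u0 ∈ [-7/286, 1/11)
intersection: [27/572, 19/286)

27/572 19/286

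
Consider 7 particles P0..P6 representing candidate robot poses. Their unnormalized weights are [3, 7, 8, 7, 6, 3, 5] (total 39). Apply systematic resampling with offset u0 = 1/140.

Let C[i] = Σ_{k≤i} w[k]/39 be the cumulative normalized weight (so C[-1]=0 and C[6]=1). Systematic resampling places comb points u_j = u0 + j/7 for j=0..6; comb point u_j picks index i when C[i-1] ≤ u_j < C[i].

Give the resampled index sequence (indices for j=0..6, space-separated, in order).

C = [1/13, 10/39, 6/13, 25/39, 31/39, 34/39, 1]
j=0: u_0=1/140 ∈ [0, 1/13) → index 0
j=1: u_1=3/20 ∈ [1/13, 10/39) → index 1
j=2: u_2=41/140 ∈ [10/39, 6/13) → index 2
j=3: u_3=61/140 ∈ [10/39, 6/13) → index 2
j=4: u_4=81/140 ∈ [6/13, 25/39) → index 3
j=5: u_5=101/140 ∈ [25/39, 31/39) → index 4
j=6: u_6=121/140 ∈ [31/39, 34/39) → index 5

0 1 2 2 3 4 5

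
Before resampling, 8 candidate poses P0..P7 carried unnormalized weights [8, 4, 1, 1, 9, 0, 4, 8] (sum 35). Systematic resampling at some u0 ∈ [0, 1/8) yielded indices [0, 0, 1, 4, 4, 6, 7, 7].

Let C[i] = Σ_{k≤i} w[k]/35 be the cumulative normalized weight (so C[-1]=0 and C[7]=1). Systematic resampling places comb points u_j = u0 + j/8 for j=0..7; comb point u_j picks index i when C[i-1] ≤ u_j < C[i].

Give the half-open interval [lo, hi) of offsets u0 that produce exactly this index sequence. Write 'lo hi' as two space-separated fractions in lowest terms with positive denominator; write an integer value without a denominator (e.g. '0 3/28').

C = [8/35, 12/35, 13/35, 2/5, 23/35, 23/35, 27/35, 1]
j=0 picked index 0: u0 ∈ [0, 8/35)
j=1 picked index 0: u0 ∈ [-1/8, 29/280)
j=2 picked index 1: u0 ∈ [-3/140, 13/140)
j=3 picked index 4: u0 ∈ [1/40, 79/280)
j=4 picked index 4: u0 ∈ [-1/10, 11/70)
j=5 picked index 6: u0 ∈ [9/280, 41/280)
j=6 picked index 7: u0 ∈ [3/140, 1/4)
j=7 picked index 7: u0 ∈ [-29/280, 1/8)
intersection: [9/280, 13/140)

9/280 13/140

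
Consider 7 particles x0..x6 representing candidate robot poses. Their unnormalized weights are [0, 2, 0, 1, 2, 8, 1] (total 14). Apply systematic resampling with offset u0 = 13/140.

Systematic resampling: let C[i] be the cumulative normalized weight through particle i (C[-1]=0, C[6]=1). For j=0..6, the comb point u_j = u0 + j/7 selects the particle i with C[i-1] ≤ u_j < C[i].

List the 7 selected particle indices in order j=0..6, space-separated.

C = [0, 1/7, 1/7, 3/14, 5/14, 13/14, 1]
j=0: u_0=13/140 ∈ [0, 1/7) → index 1
j=1: u_1=33/140 ∈ [3/14, 5/14) → index 4
j=2: u_2=53/140 ∈ [5/14, 13/14) → index 5
j=3: u_3=73/140 ∈ [5/14, 13/14) → index 5
j=4: u_4=93/140 ∈ [5/14, 13/14) → index 5
j=5: u_5=113/140 ∈ [5/14, 13/14) → index 5
j=6: u_6=19/20 ∈ [13/14, 1) → index 6

1 4 5 5 5 5 6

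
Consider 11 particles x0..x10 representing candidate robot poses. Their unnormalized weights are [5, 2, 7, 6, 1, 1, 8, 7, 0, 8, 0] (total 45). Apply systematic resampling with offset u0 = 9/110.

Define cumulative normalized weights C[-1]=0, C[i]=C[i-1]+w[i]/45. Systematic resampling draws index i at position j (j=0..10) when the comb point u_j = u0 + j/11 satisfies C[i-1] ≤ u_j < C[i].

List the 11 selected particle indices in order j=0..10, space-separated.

C = [1/9, 7/45, 14/45, 4/9, 7/15, 22/45, 2/3, 37/45, 37/45, 1, 1]
j=0: u_0=9/110 ∈ [0, 1/9) → index 0
j=1: u_1=19/110 ∈ [7/45, 14/45) → index 2
j=2: u_2=29/110 ∈ [7/45, 14/45) → index 2
j=3: u_3=39/110 ∈ [14/45, 4/9) → index 3
j=4: u_4=49/110 ∈ [4/9, 7/15) → index 4
j=5: u_5=59/110 ∈ [22/45, 2/3) → index 6
j=6: u_6=69/110 ∈ [22/45, 2/3) → index 6
j=7: u_7=79/110 ∈ [2/3, 37/45) → index 7
j=8: u_8=89/110 ∈ [2/3, 37/45) → index 7
j=9: u_9=9/10 ∈ [37/45, 1) → index 9
j=10: u_10=109/110 ∈ [37/45, 1) → index 9

0 2 2 3 4 6 6 7 7 9 9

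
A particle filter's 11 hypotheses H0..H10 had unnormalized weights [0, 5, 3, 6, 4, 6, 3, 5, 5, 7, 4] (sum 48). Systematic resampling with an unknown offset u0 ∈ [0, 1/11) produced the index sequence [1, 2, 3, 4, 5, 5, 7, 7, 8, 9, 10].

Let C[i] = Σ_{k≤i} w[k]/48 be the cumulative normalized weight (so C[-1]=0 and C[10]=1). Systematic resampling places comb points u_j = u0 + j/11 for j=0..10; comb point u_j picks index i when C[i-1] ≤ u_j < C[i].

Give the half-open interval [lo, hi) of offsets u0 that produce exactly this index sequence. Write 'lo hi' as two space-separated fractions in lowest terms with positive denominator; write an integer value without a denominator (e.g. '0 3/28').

C = [0, 5/48, 1/6, 7/24, 3/8, 1/2, 9/16, 2/3, 37/48, 11/12, 1]
j=0 picked index 1: u0 ∈ [0, 5/48)
j=1 picked index 2: u0 ∈ [7/528, 5/66)
j=2 picked index 3: u0 ∈ [-1/66, 29/264)
j=3 picked index 4: u0 ∈ [5/264, 9/88)
j=4 picked index 5: u0 ∈ [1/88, 3/22)
j=5 picked index 5: u0 ∈ [-7/88, 1/22)
j=6 picked index 7: u0 ∈ [3/176, 4/33)
j=7 picked index 7: u0 ∈ [-13/176, 1/33)
j=8 picked index 8: u0 ∈ [-2/33, 23/528)
j=9 picked index 9: u0 ∈ [-25/528, 13/132)
j=10 picked index 10: u0 ∈ [1/132, 1/11)
intersection: [5/264, 1/33)

5/264 1/33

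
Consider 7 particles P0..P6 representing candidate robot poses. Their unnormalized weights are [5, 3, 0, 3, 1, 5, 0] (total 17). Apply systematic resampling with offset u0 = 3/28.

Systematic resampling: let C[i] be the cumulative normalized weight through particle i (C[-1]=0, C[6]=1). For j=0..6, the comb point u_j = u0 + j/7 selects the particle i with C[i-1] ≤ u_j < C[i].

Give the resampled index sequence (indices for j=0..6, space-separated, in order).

0 0 1 3 4 5 5

C = [5/17, 8/17, 8/17, 11/17, 12/17, 1, 1]
j=0: u_0=3/28 ∈ [0, 5/17) → index 0
j=1: u_1=1/4 ∈ [0, 5/17) → index 0
j=2: u_2=11/28 ∈ [5/17, 8/17) → index 1
j=3: u_3=15/28 ∈ [8/17, 11/17) → index 3
j=4: u_4=19/28 ∈ [11/17, 12/17) → index 4
j=5: u_5=23/28 ∈ [12/17, 1) → index 5
j=6: u_6=27/28 ∈ [12/17, 1) → index 5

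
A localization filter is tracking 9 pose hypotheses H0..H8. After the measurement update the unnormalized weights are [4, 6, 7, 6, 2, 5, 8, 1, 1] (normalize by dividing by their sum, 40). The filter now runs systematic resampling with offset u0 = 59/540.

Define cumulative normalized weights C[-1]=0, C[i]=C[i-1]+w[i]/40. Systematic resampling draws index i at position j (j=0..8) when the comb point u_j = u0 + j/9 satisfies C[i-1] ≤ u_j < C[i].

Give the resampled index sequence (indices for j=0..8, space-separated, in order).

C = [1/10, 1/4, 17/40, 23/40, 5/8, 3/4, 19/20, 39/40, 1]
j=0: u_0=59/540 ∈ [1/10, 1/4) → index 1
j=1: u_1=119/540 ∈ [1/10, 1/4) → index 1
j=2: u_2=179/540 ∈ [1/4, 17/40) → index 2
j=3: u_3=239/540 ∈ [17/40, 23/40) → index 3
j=4: u_4=299/540 ∈ [17/40, 23/40) → index 3
j=5: u_5=359/540 ∈ [5/8, 3/4) → index 5
j=6: u_6=419/540 ∈ [3/4, 19/20) → index 6
j=7: u_7=479/540 ∈ [3/4, 19/20) → index 6
j=8: u_8=539/540 ∈ [39/40, 1) → index 8

1 1 2 3 3 5 6 6 8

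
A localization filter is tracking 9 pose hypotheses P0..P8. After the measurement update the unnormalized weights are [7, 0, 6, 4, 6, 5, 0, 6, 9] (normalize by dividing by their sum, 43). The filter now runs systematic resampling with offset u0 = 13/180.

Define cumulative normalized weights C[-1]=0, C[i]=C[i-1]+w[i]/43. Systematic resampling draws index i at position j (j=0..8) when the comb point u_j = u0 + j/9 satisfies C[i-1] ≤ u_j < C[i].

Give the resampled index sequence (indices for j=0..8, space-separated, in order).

C = [7/43, 7/43, 13/43, 17/43, 23/43, 28/43, 28/43, 34/43, 1]
j=0: u_0=13/180 ∈ [0, 7/43) → index 0
j=1: u_1=11/60 ∈ [7/43, 13/43) → index 2
j=2: u_2=53/180 ∈ [7/43, 13/43) → index 2
j=3: u_3=73/180 ∈ [17/43, 23/43) → index 4
j=4: u_4=31/60 ∈ [17/43, 23/43) → index 4
j=5: u_5=113/180 ∈ [23/43, 28/43) → index 5
j=6: u_6=133/180 ∈ [28/43, 34/43) → index 7
j=7: u_7=17/20 ∈ [34/43, 1) → index 8
j=8: u_8=173/180 ∈ [34/43, 1) → index 8

0 2 2 4 4 5 7 8 8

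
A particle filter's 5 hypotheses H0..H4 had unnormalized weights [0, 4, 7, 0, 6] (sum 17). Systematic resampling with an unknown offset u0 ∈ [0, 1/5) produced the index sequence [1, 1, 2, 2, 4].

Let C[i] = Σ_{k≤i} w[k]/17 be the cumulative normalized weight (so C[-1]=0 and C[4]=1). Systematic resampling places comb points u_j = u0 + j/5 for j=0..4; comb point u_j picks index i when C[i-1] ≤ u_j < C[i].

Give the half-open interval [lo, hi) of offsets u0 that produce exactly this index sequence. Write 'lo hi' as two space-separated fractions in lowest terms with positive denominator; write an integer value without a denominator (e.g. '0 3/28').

0 3/85

C = [0, 4/17, 11/17, 11/17, 1]
j=0 picked index 1: u0 ∈ [0, 4/17)
j=1 picked index 1: u0 ∈ [-1/5, 3/85)
j=2 picked index 2: u0 ∈ [-14/85, 21/85)
j=3 picked index 2: u0 ∈ [-31/85, 4/85)
j=4 picked index 4: u0 ∈ [-13/85, 1/5)
intersection: [0, 3/85)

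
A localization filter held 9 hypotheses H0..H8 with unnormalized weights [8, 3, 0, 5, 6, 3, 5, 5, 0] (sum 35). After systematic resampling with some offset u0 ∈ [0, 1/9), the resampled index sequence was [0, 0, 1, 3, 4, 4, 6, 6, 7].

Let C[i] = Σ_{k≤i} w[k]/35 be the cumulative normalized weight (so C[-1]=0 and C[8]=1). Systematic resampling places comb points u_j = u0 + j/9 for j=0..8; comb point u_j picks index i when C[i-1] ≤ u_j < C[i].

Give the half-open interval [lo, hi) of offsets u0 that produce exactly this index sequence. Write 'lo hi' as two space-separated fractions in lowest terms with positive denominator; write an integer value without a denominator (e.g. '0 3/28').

C = [8/35, 11/35, 11/35, 16/35, 22/35, 5/7, 6/7, 1, 1]
j=0 picked index 0: u0 ∈ [0, 8/35)
j=1 picked index 0: u0 ∈ [-1/9, 37/315)
j=2 picked index 1: u0 ∈ [2/315, 29/315)
j=3 picked index 3: u0 ∈ [-2/105, 13/105)
j=4 picked index 4: u0 ∈ [4/315, 58/315)
j=5 picked index 4: u0 ∈ [-31/315, 23/315)
j=6 picked index 6: u0 ∈ [1/21, 4/21)
j=7 picked index 6: u0 ∈ [-4/63, 5/63)
j=8 picked index 7: u0 ∈ [-2/63, 1/9)
intersection: [1/21, 23/315)

1/21 23/315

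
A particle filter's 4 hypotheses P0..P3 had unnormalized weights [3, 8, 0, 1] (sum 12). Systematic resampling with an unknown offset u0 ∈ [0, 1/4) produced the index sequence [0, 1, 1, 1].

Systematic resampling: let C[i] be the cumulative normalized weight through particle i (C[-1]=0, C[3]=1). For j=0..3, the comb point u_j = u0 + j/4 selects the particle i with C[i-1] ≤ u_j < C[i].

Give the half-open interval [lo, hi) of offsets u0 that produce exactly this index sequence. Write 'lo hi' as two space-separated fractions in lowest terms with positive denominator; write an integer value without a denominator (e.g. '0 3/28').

0 1/6

C = [1/4, 11/12, 11/12, 1]
j=0 picked index 0: u0 ∈ [0, 1/4)
j=1 picked index 1: u0 ∈ [0, 2/3)
j=2 picked index 1: u0 ∈ [-1/4, 5/12)
j=3 picked index 1: u0 ∈ [-1/2, 1/6)
intersection: [0, 1/6)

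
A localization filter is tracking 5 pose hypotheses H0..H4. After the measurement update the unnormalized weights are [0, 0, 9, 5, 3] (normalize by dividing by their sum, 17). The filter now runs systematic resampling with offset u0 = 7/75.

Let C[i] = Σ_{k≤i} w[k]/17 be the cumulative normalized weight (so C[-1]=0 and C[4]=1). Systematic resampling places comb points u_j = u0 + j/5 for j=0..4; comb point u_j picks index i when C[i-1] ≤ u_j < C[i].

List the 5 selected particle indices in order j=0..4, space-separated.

2 2 2 3 4

C = [0, 0, 9/17, 14/17, 1]
j=0: u_0=7/75 ∈ [0, 9/17) → index 2
j=1: u_1=22/75 ∈ [0, 9/17) → index 2
j=2: u_2=37/75 ∈ [0, 9/17) → index 2
j=3: u_3=52/75 ∈ [9/17, 14/17) → index 3
j=4: u_4=67/75 ∈ [14/17, 1) → index 4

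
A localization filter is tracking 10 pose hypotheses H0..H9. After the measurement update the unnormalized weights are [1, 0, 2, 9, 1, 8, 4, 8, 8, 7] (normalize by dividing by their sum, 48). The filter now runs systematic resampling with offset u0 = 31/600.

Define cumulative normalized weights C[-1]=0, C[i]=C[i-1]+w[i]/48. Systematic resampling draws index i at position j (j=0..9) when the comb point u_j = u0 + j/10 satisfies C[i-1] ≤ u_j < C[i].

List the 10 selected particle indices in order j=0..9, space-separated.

2 3 4 5 6 7 7 8 8 9

C = [1/48, 1/48, 1/16, 1/4, 13/48, 7/16, 25/48, 11/16, 41/48, 1]
j=0: u_0=31/600 ∈ [1/48, 1/16) → index 2
j=1: u_1=91/600 ∈ [1/16, 1/4) → index 3
j=2: u_2=151/600 ∈ [1/4, 13/48) → index 4
j=3: u_3=211/600 ∈ [13/48, 7/16) → index 5
j=4: u_4=271/600 ∈ [7/16, 25/48) → index 6
j=5: u_5=331/600 ∈ [25/48, 11/16) → index 7
j=6: u_6=391/600 ∈ [25/48, 11/16) → index 7
j=7: u_7=451/600 ∈ [11/16, 41/48) → index 8
j=8: u_8=511/600 ∈ [11/16, 41/48) → index 8
j=9: u_9=571/600 ∈ [41/48, 1) → index 9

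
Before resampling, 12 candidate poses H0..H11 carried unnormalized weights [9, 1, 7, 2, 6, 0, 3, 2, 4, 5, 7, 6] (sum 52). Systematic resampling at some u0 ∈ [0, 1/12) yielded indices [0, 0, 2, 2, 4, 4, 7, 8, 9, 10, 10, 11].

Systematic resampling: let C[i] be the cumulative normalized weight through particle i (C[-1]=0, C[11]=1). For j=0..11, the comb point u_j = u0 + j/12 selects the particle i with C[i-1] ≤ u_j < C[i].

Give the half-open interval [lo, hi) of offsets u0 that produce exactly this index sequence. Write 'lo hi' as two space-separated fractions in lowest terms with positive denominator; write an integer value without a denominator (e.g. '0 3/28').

1/26 2/39

C = [9/52, 5/26, 17/52, 19/52, 25/52, 25/52, 7/13, 15/26, 17/26, 3/4, 23/26, 1]
j=0 picked index 0: u0 ∈ [0, 9/52)
j=1 picked index 0: u0 ∈ [-1/12, 7/78)
j=2 picked index 2: u0 ∈ [1/39, 25/156)
j=3 picked index 2: u0 ∈ [-3/52, 1/13)
j=4 picked index 4: u0 ∈ [5/156, 23/156)
j=5 picked index 4: u0 ∈ [-2/39, 5/78)
j=6 picked index 7: u0 ∈ [1/26, 1/13)
j=7 picked index 8: u0 ∈ [-1/156, 11/156)
j=8 picked index 9: u0 ∈ [-1/78, 1/12)
j=9 picked index 10: u0 ∈ [0, 7/52)
j=10 picked index 10: u0 ∈ [-1/12, 2/39)
j=11 picked index 11: u0 ∈ [-5/156, 1/12)
intersection: [1/26, 2/39)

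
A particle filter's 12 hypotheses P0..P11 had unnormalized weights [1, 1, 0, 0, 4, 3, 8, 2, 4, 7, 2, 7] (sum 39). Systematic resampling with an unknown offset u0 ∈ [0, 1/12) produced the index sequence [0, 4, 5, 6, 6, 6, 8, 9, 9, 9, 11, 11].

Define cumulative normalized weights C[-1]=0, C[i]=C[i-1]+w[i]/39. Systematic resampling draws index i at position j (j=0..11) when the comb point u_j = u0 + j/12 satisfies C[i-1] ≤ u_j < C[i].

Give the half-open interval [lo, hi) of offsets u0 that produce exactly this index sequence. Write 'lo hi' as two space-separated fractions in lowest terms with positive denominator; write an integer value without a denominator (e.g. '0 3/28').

C = [1/39, 2/39, 2/39, 2/39, 2/13, 3/13, 17/39, 19/39, 23/39, 10/13, 32/39, 1]
j=0 picked index 0: u0 ∈ [0, 1/39)
j=1 picked index 4: u0 ∈ [-5/156, 11/156)
j=2 picked index 5: u0 ∈ [-1/78, 5/78)
j=3 picked index 6: u0 ∈ [-1/52, 29/156)
j=4 picked index 6: u0 ∈ [-4/39, 4/39)
j=5 picked index 6: u0 ∈ [-29/156, 1/52)
j=6 picked index 8: u0 ∈ [-1/78, 7/78)
j=7 picked index 9: u0 ∈ [1/156, 29/156)
j=8 picked index 9: u0 ∈ [-1/13, 4/39)
j=9 picked index 9: u0 ∈ [-25/156, 1/52)
j=10 picked index 11: u0 ∈ [-1/78, 1/6)
j=11 picked index 11: u0 ∈ [-5/52, 1/12)
intersection: [1/156, 1/52)

1/156 1/52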